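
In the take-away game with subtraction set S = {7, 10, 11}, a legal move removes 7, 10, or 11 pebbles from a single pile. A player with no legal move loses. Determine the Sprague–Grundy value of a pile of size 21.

0

G(0) = 0
G(1) = mex{} = 0
G(2) = mex{} = 0
G(3) = mex{} = 0
G(4) = mex{} = 0
G(5) = mex{} = 0
G(6) = mex{} = 0
G(7) = mex{0} = 1
G(8) = mex{0} = 1
G(9) = mex{0} = 1
G(10) = mex{0,0} = 1
G(11) = mex{0,0,0} = 1
G(12) = mex{0,0,0} = 1
G(13) = mex{0,0,0} = 1
G(14) = mex{1,0,0} = 2
G(15) = mex{1,0,0} = 2
G(16) = mex{1,0,0} = 2
G(17) = mex{1,1,0} = 2
G(18) = mex{1,1,1} = 0
G(19) = mex{1,1,1} = 0
G(20) = mex{1,1,1} = 0
G(21) = mex{2,1,1} = 0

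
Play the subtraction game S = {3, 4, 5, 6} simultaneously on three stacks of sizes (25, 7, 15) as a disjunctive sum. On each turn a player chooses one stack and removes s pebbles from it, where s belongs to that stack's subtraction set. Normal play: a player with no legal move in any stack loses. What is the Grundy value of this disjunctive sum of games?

2

All stacks use S = {3, 4, 5, 6}:
n :  0  1  2  3  4  5  6  7  8  9 10 11 12 13 14 15 16 17 18 19 20 21 22 23 24 25
G :  0  0  0  1  1  1  2  2  2  0  0  0  1  1  1  2  2  2  0  0  0  1  1  1  2  2
Stack A: G(25) = 2.
Stack B: G(7) = 2.
Stack C: G(15) = 2.
Combined Grundy value = 2 ⊕ 2 ⊕ 2 = 2.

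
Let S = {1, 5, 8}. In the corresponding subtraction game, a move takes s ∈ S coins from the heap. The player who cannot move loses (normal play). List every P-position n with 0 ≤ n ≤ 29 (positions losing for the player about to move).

0, 2, 4, 6, 13, 15, 17, 19, 26, 28

G(0) = 0
G(1) = mex{0} = 1
G(2) = mex{1} = 0
G(3) = mex{0} = 1
G(4) = mex{1} = 0
G(5) = mex{0,0} = 1
G(6) = mex{1,1} = 0
G(7) = mex{0,0} = 1
G(8) = mex{1,1,0} = 2
G(9) = mex{2,0,1} = 3
G(10) = mex{3,1,0} = 2
G(11) = mex{2,0,1} = 3
G(12) = mex{3,1,0} = 2
G(13) = mex{2,2,1} = 0
G(14) = mex{0,3,0} = 1
G(15) = mex{1,2,1} = 0
G(16) = mex{0,3,2} = 1
G(17) = mex{1,2,3} = 0
G(18) = mex{0,0,2} = 1
G(19) = mex{1,1,3} = 0
G(20) = mex{0,0,2} = 1
G(21) = mex{1,1,0} = 2
G(22) = mex{2,0,1} = 3
G(23) = mex{3,1,0} = 2
G(24) = mex{2,0,1} = 3
G(25) = mex{3,1,0} = 2
G(26) = mex{2,2,1} = 0
G(27) = mex{0,3,0} = 1
G(28) = mex{1,2,1} = 0
G(29) = mex{0,3,2} = 1
P-positions are exactly the n with G(n) = 0.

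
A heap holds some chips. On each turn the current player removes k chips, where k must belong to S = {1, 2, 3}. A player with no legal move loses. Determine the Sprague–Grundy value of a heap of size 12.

0

n :  0  1  2  3  4  5  6  7  8  9 10 11 12
G :  0  1  2  3  0  1  2  3  0  1  2  3  0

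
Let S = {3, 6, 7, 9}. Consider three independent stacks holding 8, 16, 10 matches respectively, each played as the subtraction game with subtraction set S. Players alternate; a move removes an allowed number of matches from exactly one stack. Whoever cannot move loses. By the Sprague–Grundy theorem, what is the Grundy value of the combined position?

0

All stacks use S = {3, 6, 7, 9}:
G(0) = 0
G(1) = mex{} = 0
G(2) = mex{} = 0
G(3) = mex{0} = 1
G(4) = mex{0} = 1
G(5) = mex{0} = 1
G(6) = mex{1,0} = 2
G(7) = mex{1,0,0} = 2
G(8) = mex{1,0,0} = 2
G(9) = mex{2,1,0,0} = 3
G(10) = mex{2,1,1,0} = 3
G(11) = mex{2,1,1,0} = 3
G(12) = mex{3,2,1,1} = 0
G(13) = mex{3,2,2,1} = 0
G(14) = mex{3,2,2,1} = 0
G(15) = mex{0,3,2,2} = 1
G(16) = mex{0,3,3,2} = 1
Stack A: G(8) = 2.
Stack B: G(16) = 1.
Stack C: G(10) = 3.
Combined Grundy value = 2 ⊕ 1 ⊕ 3 = 0.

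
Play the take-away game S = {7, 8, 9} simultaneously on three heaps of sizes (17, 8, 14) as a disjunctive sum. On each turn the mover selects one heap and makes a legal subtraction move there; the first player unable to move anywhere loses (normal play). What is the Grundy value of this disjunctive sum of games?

3

All heaps use S = {7, 8, 9}:
n :  0  1  2  3  4  5  6  7  8  9 10 11 12 13 14 15 16 17
G :  0  0  0  0  0  0  0  1  1  1  1  1  1  1  2  2  0  0
Heap A: G(17) = 0.
Heap B: G(8) = 1.
Heap C: G(14) = 2.
Combined Grundy value = 0 ⊕ 1 ⊕ 2 = 3.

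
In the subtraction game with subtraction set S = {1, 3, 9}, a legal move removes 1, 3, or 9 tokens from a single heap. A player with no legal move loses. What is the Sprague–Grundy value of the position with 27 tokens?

1

G(0) = 0
G(1) = mex{0} = 1
G(2) = mex{1} = 0
G(3) = mex{0,0} = 1
G(4) = mex{1,1} = 0
G(5) = mex{0,0} = 1
G(6) = mex{1,1} = 0
G(7) = mex{0,0} = 1
G(8) = mex{1,1} = 0
G(9) = mex{0,0,0} = 1
G(10) = mex{1,1,1} = 0
G(11) = mex{0,0,0} = 1
G(12) = mex{1,1,1} = 0
G(13) = mex{0,0,0} = 1
G(14) = mex{1,1,1} = 0
G(15) = mex{0,0,0} = 1
G(16) = mex{1,1,1} = 0
G(17) = mex{0,0,0} = 1
G(18) = mex{1,1,1} = 0
G(19) = mex{0,0,0} = 1
G(20) = mex{1,1,1} = 0
G(21) = mex{0,0,0} = 1
G(22) = mex{1,1,1} = 0
G(23) = mex{0,0,0} = 1
G(24) = mex{1,1,1} = 0
G(25) = mex{0,0,0} = 1
G(26) = mex{1,1,1} = 0
G(27) = mex{0,0,0} = 1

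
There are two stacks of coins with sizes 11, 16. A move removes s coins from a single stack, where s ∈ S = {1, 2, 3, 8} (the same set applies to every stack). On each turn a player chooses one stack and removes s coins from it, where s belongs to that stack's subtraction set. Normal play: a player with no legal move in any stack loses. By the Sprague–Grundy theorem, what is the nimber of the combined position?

All stacks use S = {1, 2, 3, 8}:
G(0) = 0
G(1) = mex{0} = 1
G(2) = mex{1,0} = 2
G(3) = mex{2,1,0} = 3
G(4) = mex{3,2,1} = 0
G(5) = mex{0,3,2} = 1
G(6) = mex{1,0,3} = 2
G(7) = mex{2,1,0} = 3
G(8) = mex{3,2,1,0} = 4
G(9) = mex{4,3,2,1} = 0
G(10) = mex{0,4,3,2} = 1
G(11) = mex{1,0,4,3} = 2
G(12) = mex{2,1,0,0} = 3
G(13) = mex{3,2,1,1} = 0
G(14) = mex{0,3,2,2} = 1
G(15) = mex{1,0,3,3} = 2
G(16) = mex{2,1,0,4} = 3
Stack A: G(11) = 2.
Stack B: G(16) = 3.
Combined Grundy value = 2 ⊕ 3 = 1.

1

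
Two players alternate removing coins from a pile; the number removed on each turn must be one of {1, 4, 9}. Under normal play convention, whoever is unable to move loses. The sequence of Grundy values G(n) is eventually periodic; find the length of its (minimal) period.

n :  0  1  2  3  4  5  6  7  8  9 10 11 12 13 14 15
G :  0  1  0  1  2  0  1  0  1  2  0  1  0  1  2  0
G(n+5) = G(n) holds for n = 0,…,8 (a full window of length max(S) = 9), so the sequence is purely periodic with period 5.

5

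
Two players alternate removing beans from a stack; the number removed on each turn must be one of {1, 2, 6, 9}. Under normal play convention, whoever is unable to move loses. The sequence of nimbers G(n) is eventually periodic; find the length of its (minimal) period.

7

G(0) = 0
G(1) = mex{0} = 1
G(2) = mex{1,0} = 2
G(3) = mex{2,1} = 0
G(4) = mex{0,2} = 1
G(5) = mex{1,0} = 2
G(6) = mex{2,1,0} = 3
G(7) = mex{3,2,1} = 0
G(8) = mex{0,3,2} = 1
G(9) = mex{1,0,0,0} = 2
G(10) = mex{2,1,1,1} = 0
G(11) = mex{0,2,2,2} = 1
G(12) = mex{1,0,3,0} = 2
G(13) = mex{2,1,0,1} = 3
G(14) = mex{3,2,1,2} = 0
G(15) = mex{0,3,2,3} = 1
G(16) = mex{1,0,0,0} = 2
G(17) = mex{2,1,1,1} = 0
G(n+7) = G(n) holds for n = 0,…,8 (a full window of length max(S) = 9), so the sequence is purely periodic with period 7.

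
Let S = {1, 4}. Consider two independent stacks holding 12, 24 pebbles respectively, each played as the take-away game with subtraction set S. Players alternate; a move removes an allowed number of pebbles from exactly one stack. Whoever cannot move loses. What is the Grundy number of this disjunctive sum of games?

All stacks use S = {1, 4}:
n :  0  1  2  3  4  5  6  7  8  9 10 11 12 13 14 15 16 17 18 19 20 21 22 23 24
G :  0  1  0  1  2  0  1  0  1  2  0  1  0  1  2  0  1  0  1  2  0  1  0  1  2
Stack A: G(12) = 0.
Stack B: G(24) = 2.
Combined Grundy value = 0 ⊕ 2 = 2.

2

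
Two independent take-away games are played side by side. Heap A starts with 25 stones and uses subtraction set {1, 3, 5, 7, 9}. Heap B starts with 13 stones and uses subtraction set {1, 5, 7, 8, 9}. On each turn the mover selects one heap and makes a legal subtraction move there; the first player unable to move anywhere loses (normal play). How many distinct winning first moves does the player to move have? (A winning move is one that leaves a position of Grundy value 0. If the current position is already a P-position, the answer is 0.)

1

Heap A, S = {1, 3, 5, 7, 9}:
n :  0  1  2  3  4  5  6  7  8  9 10 11 12 13 14 15 16 17 18 19 20 21 22 23 24 25
G :  0  1  0  1  0  1  0  1  0  1  0  1  0  1  0  1  0  1  0  1  0  1  0  1  0  1
G_A(25) = 1.
Heap B, S = {1, 5, 7, 8, 9}:
G(0) = 0
G(1) = mex{0} = 1
G(2) = mex{1} = 0
G(3) = mex{0} = 1
G(4) = mex{1} = 0
G(5) = mex{0,0} = 1
G(6) = mex{1,1} = 0
G(7) = mex{0,0,0} = 1
G(8) = mex{1,1,1,0} = 2
G(9) = mex{2,0,0,1,0} = 3
G(10) = mex{3,1,1,0,1} = 2
G(11) = mex{2,0,0,1,0} = 3
G(12) = mex{3,1,1,0,1} = 2
G(13) = mex{2,2,0,1,0} = 3
G_B(13) = 3.
Combined Grundy value = 1 ⊕ 3 = 2.
A winning move leaves total XOR = 0, i.e. changes one component's Grundy value g to g ⊕ X where X is the current total.
Heap A: need g' = 1⊕2 = 3. Options: 25−1→G=0, 25−3→G=0, 25−5→G=0, 25−7→G=0, 25−9→G=0. Hits: 0.
Heap B: need g' = 3⊕2 = 1. Options: 13−1→G=2, 13−5→G=2, 13−7→G=0, 13−8→G=1, 13−9→G=0. Hits: 1.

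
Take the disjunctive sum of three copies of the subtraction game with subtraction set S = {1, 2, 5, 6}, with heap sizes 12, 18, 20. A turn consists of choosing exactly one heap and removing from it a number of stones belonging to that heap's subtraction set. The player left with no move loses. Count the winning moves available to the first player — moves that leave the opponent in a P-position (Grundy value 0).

All heaps use S = {1, 2, 5, 6}:
n :  0  1  2  3  4  5  6  7  8  9 10 11 12 13 14 15 16 17 18 19 20
G :  0  1  2  0  1  2  3  0  1  2  0  1  2  3  0  1  2  0  1  2  3
Heap A: G(12) = 2.
Heap B: G(18) = 1.
Heap C: G(20) = 3.
Combined Grundy value = 2 ⊕ 1 ⊕ 3 = 0.
A winning move leaves total XOR = 0, i.e. changes one component's Grundy value g to g ⊕ X where X is the current total.
Heap A: target g' = 2⊕0 = 2, but every legal move changes the Grundy value (mex property), so 0 moves.
Heap B: target g' = 1⊕0 = 1, but every legal move changes the Grundy value (mex property), so 0 moves.
Heap C: target g' = 3⊕0 = 3, but every legal move changes the Grundy value (mex property), so 0 moves.

0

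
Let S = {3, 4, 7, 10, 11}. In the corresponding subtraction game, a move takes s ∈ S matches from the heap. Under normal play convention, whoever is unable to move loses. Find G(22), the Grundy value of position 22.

2

G(0) = 0
G(1) = mex{} = 0
G(2) = mex{} = 0
G(3) = mex{0} = 1
G(4) = mex{0,0} = 1
G(5) = mex{0,0} = 1
G(6) = mex{1,0} = 2
G(7) = mex{1,1,0} = 2
G(8) = mex{1,1,0} = 2
G(9) = mex{2,1,0} = 3
G(10) = mex{2,2,1,0} = 3
G(11) = mex{2,2,1,0,0} = 3
G(12) = mex{3,2,1,0,0} = 4
G(13) = mex{3,3,2,1,0} = 4
G(14) = mex{3,3,2,1,1} = 0
G(15) = mex{4,3,2,1,1} = 0
G(16) = mex{4,4,3,2,1} = 0
G(17) = mex{0,4,3,2,2} = 1
G(18) = mex{0,0,3,2,2} = 1
G(19) = mex{0,0,4,3,2} = 1
G(20) = mex{1,0,4,3,3} = 2
G(21) = mex{1,1,0,3,3} = 2
G(22) = mex{1,1,0,4,3} = 2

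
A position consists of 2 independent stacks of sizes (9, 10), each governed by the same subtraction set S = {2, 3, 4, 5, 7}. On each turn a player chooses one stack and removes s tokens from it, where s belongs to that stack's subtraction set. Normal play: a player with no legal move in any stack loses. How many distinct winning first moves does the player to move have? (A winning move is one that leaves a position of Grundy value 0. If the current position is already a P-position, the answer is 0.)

0

All stacks use S = {2, 3, 4, 5, 7}:
n :  0  1  2  3  4  5  6  7  8  9 10
G :  0  0  1  1  2  2  3  3  4  0  0
Stack A: G(9) = 0.
Stack B: G(10) = 0.
Combined Grundy value = 0 ⊕ 0 = 0.
A winning move leaves total XOR = 0, i.e. changes one component's Grundy value g to g ⊕ X where X is the current total.
Stack A: target g' = 0⊕0 = 0, but every legal move changes the Grundy value (mex property), so 0 moves.
Stack B: target g' = 0⊕0 = 0, but every legal move changes the Grundy value (mex property), so 0 moves.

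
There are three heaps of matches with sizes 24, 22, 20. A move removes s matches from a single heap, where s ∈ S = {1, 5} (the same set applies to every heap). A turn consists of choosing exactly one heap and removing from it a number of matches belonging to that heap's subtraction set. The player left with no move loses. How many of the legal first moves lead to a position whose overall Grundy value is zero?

0

All heaps use S = {1, 5}:
G(0) = 0
G(1) = mex{0} = 1
G(2) = mex{1} = 0
G(3) = mex{0} = 1
G(4) = mex{1} = 0
G(5) = mex{0,0} = 1
G(6) = mex{1,1} = 0
G(7) = mex{0,0} = 1
G(8) = mex{1,1} = 0
G(9) = mex{0,0} = 1
G(10) = mex{1,1} = 0
G(11) = mex{0,0} = 1
G(12) = mex{1,1} = 0
G(13) = mex{0,0} = 1
G(14) = mex{1,1} = 0
G(15) = mex{0,0} = 1
G(16) = mex{1,1} = 0
G(17) = mex{0,0} = 1
G(18) = mex{1,1} = 0
G(19) = mex{0,0} = 1
G(20) = mex{1,1} = 0
G(21) = mex{0,0} = 1
G(22) = mex{1,1} = 0
G(23) = mex{0,0} = 1
G(24) = mex{1,1} = 0
Heap A: G(24) = 0.
Heap B: G(22) = 0.
Heap C: G(20) = 0.
Combined Grundy value = 0 ⊕ 0 ⊕ 0 = 0.
A winning move leaves total XOR = 0, i.e. changes one component's Grundy value g to g ⊕ X where X is the current total.
Heap A: target g' = 0⊕0 = 0, but every legal move changes the Grundy value (mex property), so 0 moves.
Heap B: target g' = 0⊕0 = 0, but every legal move changes the Grundy value (mex property), so 0 moves.
Heap C: target g' = 0⊕0 = 0, but every legal move changes the Grundy value (mex property), so 0 moves.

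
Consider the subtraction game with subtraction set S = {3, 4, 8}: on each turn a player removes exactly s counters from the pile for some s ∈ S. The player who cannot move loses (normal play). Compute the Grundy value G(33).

G(0) = 0
G(1) = mex{} = 0
G(2) = mex{} = 0
G(3) = mex{0} = 1
G(4) = mex{0,0} = 1
G(5) = mex{0,0} = 1
G(6) = mex{1,0} = 2
G(7) = mex{1,1} = 0
G(8) = mex{1,1,0} = 2
G(9) = mex{2,1,0} = 3
G(10) = mex{0,2,0} = 1
G(11) = mex{2,0,1} = 3
G(12) = mex{3,2,1} = 0
G(13) = mex{1,3,1} = 0
G(14) = mex{3,1,2} = 0
G(15) = mex{0,3,0} = 1
G(16) = mex{0,0,2} = 1
G(17) = mex{0,0,3} = 1
G(18) = mex{1,0,1} = 2
G(19) = mex{1,1,3} = 0
G(20) = mex{1,1,0} = 2
G(21) = mex{2,1,0} = 3
G(22) = mex{0,2,0} = 1
G(23) = mex{2,0,1} = 3
G(24) = mex{3,2,1} = 0
G(25) = mex{1,3,1} = 0
G(26) = mex{3,1,2} = 0
G(27) = mex{0,3,0} = 1
G(28) = mex{0,0,2} = 1
G(29) = mex{0,0,3} = 1
G(30) = mex{1,0,1} = 2
G(31) = mex{1,1,3} = 0
G(32) = mex{1,1,0} = 2
G(33) = mex{2,1,0} = 3

3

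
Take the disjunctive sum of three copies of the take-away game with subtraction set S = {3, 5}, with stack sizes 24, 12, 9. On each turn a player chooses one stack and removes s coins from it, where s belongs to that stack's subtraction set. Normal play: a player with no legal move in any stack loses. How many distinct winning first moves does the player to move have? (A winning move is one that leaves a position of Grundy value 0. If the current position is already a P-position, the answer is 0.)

All stacks use S = {3, 5}:
n :  0  1  2  3  4  5  6  7  8  9 10 11 12 13 14 15 16 17 18 19 20 21 22 23 24
G :  0  0  0  1  1  1  2  2  0  0  0  1  1  1  2  2  0  0  0  1  1  1  2  2  0
Stack A: G(24) = 0.
Stack B: G(12) = 1.
Stack C: G(9) = 0.
Combined Grundy value = 0 ⊕ 1 ⊕ 0 = 1.
A winning move leaves total XOR = 0, i.e. changes one component's Grundy value g to g ⊕ X where X is the current total.
Stack A: need g' = 0⊕1 = 1. Options: 24−3→G=1, 24−5→G=1. Hits: 2.
Stack B: need g' = 1⊕1 = 0. Options: 12−3→G=0, 12−5→G=2. Hits: 1.
Stack C: need g' = 0⊕1 = 1. Options: 9−3→G=2, 9−5→G=1. Hits: 1.

4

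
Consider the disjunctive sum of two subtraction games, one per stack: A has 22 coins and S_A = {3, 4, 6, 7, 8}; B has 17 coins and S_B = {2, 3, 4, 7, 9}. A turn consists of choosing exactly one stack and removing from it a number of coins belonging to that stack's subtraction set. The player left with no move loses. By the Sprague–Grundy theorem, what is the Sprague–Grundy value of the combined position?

Stack A, S = {3, 4, 6, 7, 8}:
G(0) = 0
G(1) = mex{} = 0
G(2) = mex{} = 0
G(3) = mex{0} = 1
G(4) = mex{0,0} = 1
G(5) = mex{0,0} = 1
G(6) = mex{1,0,0} = 2
G(7) = mex{1,1,0,0} = 2
G(8) = mex{1,1,0,0,0} = 2
G(9) = mex{2,1,1,0,0} = 3
G(10) = mex{2,2,1,1,0} = 3
G(11) = mex{2,2,1,1,1} = 0
G(12) = mex{3,2,2,1,1} = 0
G(13) = mex{3,3,2,2,1} = 0
G(14) = mex{0,3,2,2,2} = 1
G(15) = mex{0,0,3,2,2} = 1
G(16) = mex{0,0,3,3,2} = 1
G(17) = mex{1,0,0,3,3} = 2
G(18) = mex{1,1,0,0,3} = 2
G(19) = mex{1,1,0,0,0} = 2
G(20) = mex{2,1,1,0,0} = 3
G(21) = mex{2,2,1,1,0} = 3
G(22) = mex{2,2,1,1,1} = 0
G_A(22) = 0.
Stack B, S = {2, 3, 4, 7, 9}:
n :  0  1  2  3  4  5  6  7  8  9 10 11 12 13 14 15 16 17
G :  0  0  1  1  2  2  0  3  1  4  2  0  0  1  1  2  2  0
G_B(17) = 0.
Combined Grundy value = 0 ⊕ 0 = 0.

0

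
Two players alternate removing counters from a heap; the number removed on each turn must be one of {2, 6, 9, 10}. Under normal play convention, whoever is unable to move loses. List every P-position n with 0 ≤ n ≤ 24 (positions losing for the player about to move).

n :  0  1  2  3  4  5  6  7  8  9 10 11 12 13 14 15 16 17 18 19 20 21 22 23 24
G :  0  0  1  1  0  0  1  1  0  2  1  3  0  2  1  3  0  2  1  0  0  1  1  0  0
P-positions are exactly the n with G(n) = 0.

0, 1, 4, 5, 8, 12, 16, 19, 20, 23, 24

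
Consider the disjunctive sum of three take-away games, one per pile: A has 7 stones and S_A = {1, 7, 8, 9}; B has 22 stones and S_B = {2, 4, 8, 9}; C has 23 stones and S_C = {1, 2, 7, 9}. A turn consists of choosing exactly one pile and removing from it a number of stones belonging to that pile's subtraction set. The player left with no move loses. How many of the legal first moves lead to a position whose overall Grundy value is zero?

2

Pile A, S = {1, 7, 8, 9}:
n : 0 1 2 3 4 5 6 7
G : 0 1 0 1 0 1 0 1
G_A(7) = 1.
Pile B, S = {2, 4, 8, 9}:
n :  0  1  2  3  4  5  6  7  8  9 10 11 12 13 14 15 16 17 18 19 20 21 22
G :  0  0  1  1  2  2  0  0  1  1  2  2  0  0  1  1  2  2  0  0  1  1  2
G_B(22) = 2.
Pile C, S = {1, 2, 7, 9}:
G(0) = 0
G(1) = mex{0} = 1
G(2) = mex{1,0} = 2
G(3) = mex{2,1} = 0
G(4) = mex{0,2} = 1
G(5) = mex{1,0} = 2
G(6) = mex{2,1} = 0
G(7) = mex{0,2,0} = 1
G(8) = mex{1,0,1} = 2
G(9) = mex{2,1,2,0} = 3
G(10) = mex{3,2,0,1} = 4
G(11) = mex{4,3,1,2} = 0
G(12) = mex{0,4,2,0} = 1
G(13) = mex{1,0,0,1} = 2
G(14) = mex{2,1,1,2} = 0
G(15) = mex{0,2,2,0} = 1
G(16) = mex{1,0,3,1} = 2
G(17) = mex{2,1,4,2} = 0
G(18) = mex{0,2,0,3} = 1
G(19) = mex{1,0,1,4} = 2
G(20) = mex{2,1,2,0} = 3
G(21) = mex{3,2,0,1} = 4
G(22) = mex{4,3,1,2} = 0
G(23) = mex{0,4,2,0} = 1
G_C(23) = 1.
Combined Grundy value = 1 ⊕ 2 ⊕ 1 = 2.
A winning move leaves total XOR = 0, i.e. changes one component's Grundy value g to g ⊕ X where X is the current total.
Pile A: need g' = 1⊕2 = 3. Options: 7−1→G=0, 7−7→G=0. Hits: 0.
Pile B: need g' = 2⊕2 = 0. Options: 22−2→G=1, 22−4→G=0, 22−8→G=1, 22−9→G=0. Hits: 2.
Pile C: need g' = 1⊕2 = 3. Options: 23−1→G=0, 23−2→G=4, 23−7→G=2, 23−9→G=0. Hits: 0.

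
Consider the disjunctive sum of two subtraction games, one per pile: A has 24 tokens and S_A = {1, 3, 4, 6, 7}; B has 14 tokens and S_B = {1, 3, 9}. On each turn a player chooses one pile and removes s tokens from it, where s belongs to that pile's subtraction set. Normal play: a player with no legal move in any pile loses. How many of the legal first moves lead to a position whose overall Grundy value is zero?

Pile A, S = {1, 3, 4, 6, 7}:
G(0) = 0
G(1) = mex{0} = 1
G(2) = mex{1} = 0
G(3) = mex{0,0} = 1
G(4) = mex{1,1,0} = 2
G(5) = mex{2,0,1} = 3
G(6) = mex{3,1,0,0} = 2
G(7) = mex{2,2,1,1,0} = 3
G(8) = mex{3,3,2,0,1} = 4
G(9) = mex{4,2,3,1,0} = 5
G(10) = mex{5,3,2,2,1} = 0
G(11) = mex{0,4,3,3,2} = 1
G(12) = mex{1,5,4,2,3} = 0
G(13) = mex{0,0,5,3,2} = 1
G(14) = mex{1,1,0,4,3} = 2
G(15) = mex{2,0,1,5,4} = 3
G(16) = mex{3,1,0,0,5} = 2
G(17) = mex{2,2,1,1,0} = 3
G(18) = mex{3,3,2,0,1} = 4
G(19) = mex{4,2,3,1,0} = 5
G(20) = mex{5,3,2,2,1} = 0
G(21) = mex{0,4,3,3,2} = 1
G(22) = mex{1,5,4,2,3} = 0
G(23) = mex{0,0,5,3,2} = 1
G(24) = mex{1,1,0,4,3} = 2
G_A(24) = 2.
Pile B, S = {1, 3, 9}:
G(0) = 0
G(1) = mex{0} = 1
G(2) = mex{1} = 0
G(3) = mex{0,0} = 1
G(4) = mex{1,1} = 0
G(5) = mex{0,0} = 1
G(6) = mex{1,1} = 0
G(7) = mex{0,0} = 1
G(8) = mex{1,1} = 0
G(9) = mex{0,0,0} = 1
G(10) = mex{1,1,1} = 0
G(11) = mex{0,0,0} = 1
G(12) = mex{1,1,1} = 0
G(13) = mex{0,0,0} = 1
G(14) = mex{1,1,1} = 0
G_B(14) = 0.
Combined Grundy value = 2 ⊕ 0 = 2.
A winning move leaves total XOR = 0, i.e. changes one component's Grundy value g to g ⊕ X where X is the current total.
Pile A: need g' = 2⊕2 = 0. Options: 24−1→G=1, 24−3→G=1, 24−4→G=0, 24−6→G=4, 24−7→G=3. Hits: 1.
Pile B: need g' = 0⊕2 = 2. Options: 14−1→G=1, 14−3→G=1, 14−9→G=1. Hits: 0.

1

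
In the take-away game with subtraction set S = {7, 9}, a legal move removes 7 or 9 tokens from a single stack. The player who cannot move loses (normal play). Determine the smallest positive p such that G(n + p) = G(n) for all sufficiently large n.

G(0) = 0
G(1) = mex{} = 0
G(2) = mex{} = 0
G(3) = mex{} = 0
G(4) = mex{} = 0
G(5) = mex{} = 0
G(6) = mex{} = 0
G(7) = mex{0} = 1
G(8) = mex{0} = 1
G(9) = mex{0,0} = 1
G(10) = mex{0,0} = 1
G(11) = mex{0,0} = 1
G(12) = mex{0,0} = 1
G(13) = mex{0,0} = 1
G(14) = mex{1,0} = 2
G(15) = mex{1,0} = 2
G(16) = mex{1,1} = 0
G(17) = mex{1,1} = 0
G(18) = mex{1,1} = 0
G(19) = mex{1,1} = 0
G(20) = mex{1,1} = 0
G(21) = mex{2,1} = 0
G(22) = mex{2,1} = 0
G(23) = mex{0,2} = 1
G(24) = mex{0,2} = 1
G(25) = mex{0,0} = 1
G(26) = mex{0,0} = 1
G(27) = mex{0,0} = 1
G(28) = mex{0,0} = 1
G(29) = mex{0,0} = 1
G(30) = mex{1,0} = 2
G(31) = mex{1,0} = 2
G(32) = mex{1,1} = 0
G(33) = mex{1,1} = 0
G(n+16) = G(n) holds for n = 0,…,8 (a full window of length max(S) = 9), so the sequence is purely periodic with period 16.

16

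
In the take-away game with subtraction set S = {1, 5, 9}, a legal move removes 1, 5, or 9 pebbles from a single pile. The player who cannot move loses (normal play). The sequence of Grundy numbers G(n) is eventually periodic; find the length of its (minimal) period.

n :  0  1  2  3  4  5  6  7  8  9 10 11 12 13 14
G :  0  1  0  1  0  1  0  1  0  1  0  1  0  1  0
G(n+2) = G(n) holds for n = 0,…,8 (a full window of length max(S) = 9), so the sequence is purely periodic with period 2.

2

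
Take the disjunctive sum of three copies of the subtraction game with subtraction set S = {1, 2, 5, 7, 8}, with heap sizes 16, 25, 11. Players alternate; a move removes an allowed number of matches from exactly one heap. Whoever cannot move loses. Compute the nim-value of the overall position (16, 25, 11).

All heaps use S = {1, 2, 5, 7, 8}:
G(0) = 0
G(1) = mex{0} = 1
G(2) = mex{1,0} = 2
G(3) = mex{2,1} = 0
G(4) = mex{0,2} = 1
G(5) = mex{1,0,0} = 2
G(6) = mex{2,1,1} = 0
G(7) = mex{0,2,2,0} = 1
G(8) = mex{1,0,0,1,0} = 2
G(9) = mex{2,1,1,2,1} = 0
G(10) = mex{0,2,2,0,2} = 1
G(11) = mex{1,0,0,1,0} = 2
G(12) = mex{2,1,1,2,1} = 0
G(13) = mex{0,2,2,0,2} = 1
G(14) = mex{1,0,0,1,0} = 2
G(15) = mex{2,1,1,2,1} = 0
G(16) = mex{0,2,2,0,2} = 1
G(17) = mex{1,0,0,1,0} = 2
G(18) = mex{2,1,1,2,1} = 0
G(19) = mex{0,2,2,0,2} = 1
G(20) = mex{1,0,0,1,0} = 2
G(21) = mex{2,1,1,2,1} = 0
G(22) = mex{0,2,2,0,2} = 1
G(23) = mex{1,0,0,1,0} = 2
G(24) = mex{2,1,1,2,1} = 0
G(25) = mex{0,2,2,0,2} = 1
Heap A: G(16) = 1.
Heap B: G(25) = 1.
Heap C: G(11) = 2.
Combined Grundy value = 1 ⊕ 1 ⊕ 2 = 2.

2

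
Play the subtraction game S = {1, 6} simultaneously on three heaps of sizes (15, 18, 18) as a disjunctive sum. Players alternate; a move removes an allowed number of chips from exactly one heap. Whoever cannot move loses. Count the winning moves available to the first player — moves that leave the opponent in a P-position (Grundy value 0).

All heaps use S = {1, 6}:
G(0) = 0
G(1) = mex{0} = 1
G(2) = mex{1} = 0
G(3) = mex{0} = 1
G(4) = mex{1} = 0
G(5) = mex{0} = 1
G(6) = mex{1,0} = 2
G(7) = mex{2,1} = 0
G(8) = mex{0,0} = 1
G(9) = mex{1,1} = 0
G(10) = mex{0,0} = 1
G(11) = mex{1,1} = 0
G(12) = mex{0,2} = 1
G(13) = mex{1,0} = 2
G(14) = mex{2,1} = 0
G(15) = mex{0,0} = 1
G(16) = mex{1,1} = 0
G(17) = mex{0,0} = 1
G(18) = mex{1,1} = 0
Heap A: G(15) = 1.
Heap B: G(18) = 0.
Heap C: G(18) = 0.
Combined Grundy value = 1 ⊕ 0 ⊕ 0 = 1.
A winning move leaves total XOR = 0, i.e. changes one component's Grundy value g to g ⊕ X where X is the current total.
Heap A: need g' = 1⊕1 = 0. Options: 15−1→G=0, 15−6→G=0. Hits: 2.
Heap B: need g' = 0⊕1 = 1. Options: 18−1→G=1, 18−6→G=1. Hits: 2.
Heap C: need g' = 0⊕1 = 1. Options: 18−1→G=1, 18−6→G=1. Hits: 2.

6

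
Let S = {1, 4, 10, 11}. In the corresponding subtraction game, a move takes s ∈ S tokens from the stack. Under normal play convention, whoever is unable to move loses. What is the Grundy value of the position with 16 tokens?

2

G(0) = 0
G(1) = mex{0} = 1
G(2) = mex{1} = 0
G(3) = mex{0} = 1
G(4) = mex{1,0} = 2
G(5) = mex{2,1} = 0
G(6) = mex{0,0} = 1
G(7) = mex{1,1} = 0
G(8) = mex{0,2} = 1
G(9) = mex{1,0} = 2
G(10) = mex{2,1,0} = 3
G(11) = mex{3,0,1,0} = 2
G(12) = mex{2,1,0,1} = 3
G(13) = mex{3,2,1,0} = 4
G(14) = mex{4,3,2,1} = 0
G(15) = mex{0,2,0,2} = 1
G(16) = mex{1,3,1,0} = 2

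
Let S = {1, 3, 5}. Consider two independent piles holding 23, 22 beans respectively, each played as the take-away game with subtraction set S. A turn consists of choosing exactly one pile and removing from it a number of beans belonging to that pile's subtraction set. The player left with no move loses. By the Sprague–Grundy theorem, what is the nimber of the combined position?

1

All piles use S = {1, 3, 5}:
G(0) = 0
G(1) = mex{0} = 1
G(2) = mex{1} = 0
G(3) = mex{0,0} = 1
G(4) = mex{1,1} = 0
G(5) = mex{0,0,0} = 1
G(6) = mex{1,1,1} = 0
G(7) = mex{0,0,0} = 1
G(8) = mex{1,1,1} = 0
G(9) = mex{0,0,0} = 1
G(10) = mex{1,1,1} = 0
G(11) = mex{0,0,0} = 1
G(12) = mex{1,1,1} = 0
G(13) = mex{0,0,0} = 1
G(14) = mex{1,1,1} = 0
G(15) = mex{0,0,0} = 1
G(16) = mex{1,1,1} = 0
G(17) = mex{0,0,0} = 1
G(18) = mex{1,1,1} = 0
G(19) = mex{0,0,0} = 1
G(20) = mex{1,1,1} = 0
G(21) = mex{0,0,0} = 1
G(22) = mex{1,1,1} = 0
G(23) = mex{0,0,0} = 1
Pile A: G(23) = 1.
Pile B: G(22) = 0.
Combined Grundy value = 1 ⊕ 0 = 1.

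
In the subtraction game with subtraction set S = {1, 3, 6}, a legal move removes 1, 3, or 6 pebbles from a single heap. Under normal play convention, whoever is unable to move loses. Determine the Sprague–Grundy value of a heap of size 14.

1

G(0) = 0
G(1) = mex{0} = 1
G(2) = mex{1} = 0
G(3) = mex{0,0} = 1
G(4) = mex{1,1} = 0
G(5) = mex{0,0} = 1
G(6) = mex{1,1,0} = 2
G(7) = mex{2,0,1} = 3
G(8) = mex{3,1,0} = 2
G(9) = mex{2,2,1} = 0
G(10) = mex{0,3,0} = 1
G(11) = mex{1,2,1} = 0
G(12) = mex{0,0,2} = 1
G(13) = mex{1,1,3} = 0
G(14) = mex{0,0,2} = 1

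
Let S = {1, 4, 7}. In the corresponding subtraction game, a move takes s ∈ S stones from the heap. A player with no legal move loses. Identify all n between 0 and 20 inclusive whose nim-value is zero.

G(0) = 0
G(1) = mex{0} = 1
G(2) = mex{1} = 0
G(3) = mex{0} = 1
G(4) = mex{1,0} = 2
G(5) = mex{2,1} = 0
G(6) = mex{0,0} = 1
G(7) = mex{1,1,0} = 2
G(8) = mex{2,2,1} = 0
G(9) = mex{0,0,0} = 1
G(10) = mex{1,1,1} = 0
G(11) = mex{0,2,2} = 1
G(12) = mex{1,0,0} = 2
G(13) = mex{2,1,1} = 0
G(14) = mex{0,0,2} = 1
G(15) = mex{1,1,0} = 2
G(16) = mex{2,2,1} = 0
G(17) = mex{0,0,0} = 1
G(18) = mex{1,1,1} = 0
G(19) = mex{0,2,2} = 1
G(20) = mex{1,0,0} = 2
P-positions are exactly the n with G(n) = 0.

0, 2, 5, 8, 10, 13, 16, 18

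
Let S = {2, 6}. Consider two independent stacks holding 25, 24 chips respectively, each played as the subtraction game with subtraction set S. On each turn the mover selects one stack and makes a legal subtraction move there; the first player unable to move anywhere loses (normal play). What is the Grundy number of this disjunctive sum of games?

0

All stacks use S = {2, 6}:
n :  0  1  2  3  4  5  6  7  8  9 10 11 12 13 14 15 16 17 18 19 20 21 22 23 24 25
G :  0  0  1  1  0  0  1  1  0  0  1  1  0  0  1  1  0  0  1  1  0  0  1  1  0  0
Stack A: G(25) = 0.
Stack B: G(24) = 0.
Combined Grundy value = 0 ⊕ 0 = 0.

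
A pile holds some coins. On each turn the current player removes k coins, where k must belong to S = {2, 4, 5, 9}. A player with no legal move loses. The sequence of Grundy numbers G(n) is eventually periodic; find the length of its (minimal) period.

G(0) = 0
G(1) = mex{} = 0
G(2) = mex{0} = 1
G(3) = mex{0} = 1
G(4) = mex{1,0} = 2
G(5) = mex{1,0,0} = 2
G(6) = mex{2,1,0} = 3
G(7) = mex{2,1,1} = 0
G(8) = mex{3,2,1} = 0
G(9) = mex{0,2,2,0} = 1
G(10) = mex{0,3,2,0} = 1
G(11) = mex{1,0,3,1} = 2
G(12) = mex{1,0,0,1} = 2
G(13) = mex{2,1,0,2} = 3
G(14) = mex{2,1,1,2} = 0
G(15) = mex{3,2,1,3} = 0
G(16) = mex{0,2,2,0} = 1
G(17) = mex{0,3,2,0} = 1
G(n+7) = G(n) holds for n = 0,…,8 (a full window of length max(S) = 9), so the sequence is purely periodic with period 7.

7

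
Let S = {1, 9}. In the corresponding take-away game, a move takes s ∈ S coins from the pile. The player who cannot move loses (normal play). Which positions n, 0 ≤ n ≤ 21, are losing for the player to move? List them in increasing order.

n :  0  1  2  3  4  5  6  7  8  9 10 11 12 13 14 15 16 17 18 19 20 21
G :  0  1  0  1  0  1  0  1  0  1  0  1  0  1  0  1  0  1  0  1  0  1
P-positions are exactly the n with G(n) = 0.

0, 2, 4, 6, 8, 10, 12, 14, 16, 18, 20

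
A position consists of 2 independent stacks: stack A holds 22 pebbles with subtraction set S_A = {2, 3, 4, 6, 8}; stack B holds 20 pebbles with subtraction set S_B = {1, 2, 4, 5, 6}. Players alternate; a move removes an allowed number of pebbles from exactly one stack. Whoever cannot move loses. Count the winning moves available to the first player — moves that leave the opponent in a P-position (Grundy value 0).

Stack A, S = {2, 3, 4, 6, 8}:
G(0) = 0
G(1) = mex{} = 0
G(2) = mex{0} = 1
G(3) = mex{0,0} = 1
G(4) = mex{1,0,0} = 2
G(5) = mex{1,1,0} = 2
G(6) = mex{2,1,1,0} = 3
G(7) = mex{2,2,1,0} = 3
G(8) = mex{3,2,2,1,0} = 4
G(9) = mex{3,3,2,1,0} = 4
G(10) = mex{4,3,3,2,1} = 0
G(11) = mex{4,4,3,2,1} = 0
G(12) = mex{0,4,4,3,2} = 1
G(13) = mex{0,0,4,3,2} = 1
G(14) = mex{1,0,0,4,3} = 2
G(15) = mex{1,1,0,4,3} = 2
G(16) = mex{2,1,1,0,4} = 3
G(17) = mex{2,2,1,0,4} = 3
G(18) = mex{3,2,2,1,0} = 4
G(19) = mex{3,3,2,1,0} = 4
G(20) = mex{4,3,3,2,1} = 0
G(21) = mex{4,4,3,2,1} = 0
G(22) = mex{0,4,4,3,2} = 1
G_A(22) = 1.
Stack B, S = {1, 2, 4, 5, 6}:
G(0) = 0
G(1) = mex{0} = 1
G(2) = mex{1,0} = 2
G(3) = mex{2,1} = 0
G(4) = mex{0,2,0} = 1
G(5) = mex{1,0,1,0} = 2
G(6) = mex{2,1,2,1,0} = 3
G(7) = mex{3,2,0,2,1} = 4
G(8) = mex{4,3,1,0,2} = 5
G(9) = mex{5,4,2,1,0} = 3
G(10) = mex{3,5,3,2,1} = 0
G(11) = mex{0,3,4,3,2} = 1
G(12) = mex{1,0,5,4,3} = 2
G(13) = mex{2,1,3,5,4} = 0
G(14) = mex{0,2,0,3,5} = 1
G(15) = mex{1,0,1,0,3} = 2
G(16) = mex{2,1,2,1,0} = 3
G(17) = mex{3,2,0,2,1} = 4
G(18) = mex{4,3,1,0,2} = 5
G(19) = mex{5,4,2,1,0} = 3
G(20) = mex{3,5,3,2,1} = 0
G_B(20) = 0.
Combined Grundy value = 1 ⊕ 0 = 1.
A winning move leaves total XOR = 0, i.e. changes one component's Grundy value g to g ⊕ X where X is the current total.
Stack A: need g' = 1⊕1 = 0. Options: 22−2→G=0, 22−3→G=4, 22−4→G=4, 22−6→G=3, 22−8→G=2. Hits: 1.
Stack B: need g' = 0⊕1 = 1. Options: 20−1→G=3, 20−2→G=5, 20−4→G=3, 20−5→G=2, 20−6→G=1. Hits: 1.

2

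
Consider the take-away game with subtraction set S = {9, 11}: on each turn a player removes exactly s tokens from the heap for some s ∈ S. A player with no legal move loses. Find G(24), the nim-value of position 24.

n :  0  1  2  3  4  5  6  7  8  9 10 11 12 13 14 15 16 17 18 19 20 21 22 23 24
G :  0  0  0  0  0  0  0  0  0  1  1  1  1  1  1  1  1  1  2  2  0  0  0  0  0

0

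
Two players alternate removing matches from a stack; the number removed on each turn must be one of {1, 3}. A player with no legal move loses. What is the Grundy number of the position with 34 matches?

0

n :  0  1  2  3  4  5  6  7  8  9 10 11 12 13 14 15 16 17 18 19 20 21 22 23 24 25 26 27 28 29 30 31 32 33 34
G :  0  1  0  1  0  1  0  1  0  1  0  1  0  1  0  1  0  1  0  1  0  1  0  1  0  1  0  1  0  1  0  1  0  1  0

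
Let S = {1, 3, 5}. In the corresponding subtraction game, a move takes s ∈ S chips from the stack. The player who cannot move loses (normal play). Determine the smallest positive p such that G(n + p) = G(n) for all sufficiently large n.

n :  0  1  2  3  4  5  6  7  8  9 10 11 12 13 14
G :  0  1  0  1  0  1  0  1  0  1  0  1  0  1  0
G(n+2) = G(n) holds for n = 0,…,4 (a full window of length max(S) = 5), so the sequence is purely periodic with period 2.

2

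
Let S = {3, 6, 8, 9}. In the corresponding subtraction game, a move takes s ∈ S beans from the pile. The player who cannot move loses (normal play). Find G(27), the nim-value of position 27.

1

n :  0  1  2  3  4  5  6  7  8  9 10 11 12 13 14 15 16 17 18 19 20 21 22 23 24 25 26 27
G :  0  0  0  1  1  1  2  2  2  3  3  3  0  0  0  1  1  1  2  2  2  3  3  3  0  0  0  1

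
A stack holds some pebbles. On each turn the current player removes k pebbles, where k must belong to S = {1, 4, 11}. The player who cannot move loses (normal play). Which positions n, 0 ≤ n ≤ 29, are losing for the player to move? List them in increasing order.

0, 2, 5, 7, 10, 12, 15, 17, 20, 22, 25, 27

G(0) = 0
G(1) = mex{0} = 1
G(2) = mex{1} = 0
G(3) = mex{0} = 1
G(4) = mex{1,0} = 2
G(5) = mex{2,1} = 0
G(6) = mex{0,0} = 1
G(7) = mex{1,1} = 0
G(8) = mex{0,2} = 1
G(9) = mex{1,0} = 2
G(10) = mex{2,1} = 0
G(11) = mex{0,0,0} = 1
G(12) = mex{1,1,1} = 0
G(13) = mex{0,2,0} = 1
G(14) = mex{1,0,1} = 2
G(15) = mex{2,1,2} = 0
G(16) = mex{0,0,0} = 1
G(17) = mex{1,1,1} = 0
G(18) = mex{0,2,0} = 1
G(19) = mex{1,0,1} = 2
G(20) = mex{2,1,2} = 0
G(21) = mex{0,0,0} = 1
G(22) = mex{1,1,1} = 0
G(23) = mex{0,2,0} = 1
G(24) = mex{1,0,1} = 2
G(25) = mex{2,1,2} = 0
G(26) = mex{0,0,0} = 1
G(27) = mex{1,1,1} = 0
G(28) = mex{0,2,0} = 1
G(29) = mex{1,0,1} = 2
P-positions are exactly the n with G(n) = 0.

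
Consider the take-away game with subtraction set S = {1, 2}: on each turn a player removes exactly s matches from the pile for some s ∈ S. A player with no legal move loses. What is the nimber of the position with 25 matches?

1

G(0) = 0
G(1) = mex{0} = 1
G(2) = mex{1,0} = 2
G(3) = mex{2,1} = 0
G(4) = mex{0,2} = 1
G(5) = mex{1,0} = 2
G(6) = mex{2,1} = 0
G(7) = mex{0,2} = 1
G(8) = mex{1,0} = 2
G(9) = mex{2,1} = 0
G(10) = mex{0,2} = 1
G(11) = mex{1,0} = 2
G(12) = mex{2,1} = 0
G(13) = mex{0,2} = 1
G(14) = mex{1,0} = 2
G(15) = mex{2,1} = 0
G(16) = mex{0,2} = 1
G(17) = mex{1,0} = 2
G(18) = mex{2,1} = 0
G(19) = mex{0,2} = 1
G(20) = mex{1,0} = 2
G(21) = mex{2,1} = 0
G(22) = mex{0,2} = 1
G(23) = mex{1,0} = 2
G(24) = mex{2,1} = 0
G(25) = mex{0,2} = 1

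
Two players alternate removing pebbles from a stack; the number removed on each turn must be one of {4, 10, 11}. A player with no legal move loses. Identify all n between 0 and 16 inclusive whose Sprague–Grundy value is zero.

G(0) = 0
G(1) = mex{} = 0
G(2) = mex{} = 0
G(3) = mex{} = 0
G(4) = mex{0} = 1
G(5) = mex{0} = 1
G(6) = mex{0} = 1
G(7) = mex{0} = 1
G(8) = mex{1} = 0
G(9) = mex{1} = 0
G(10) = mex{1,0} = 2
G(11) = mex{1,0,0} = 2
G(12) = mex{0,0,0} = 1
G(13) = mex{0,0,0} = 1
G(14) = mex{2,1,0} = 3
G(15) = mex{2,1,1} = 0
G(16) = mex{1,1,1} = 0
P-positions are exactly the n with G(n) = 0.

0, 1, 2, 3, 8, 9, 15, 16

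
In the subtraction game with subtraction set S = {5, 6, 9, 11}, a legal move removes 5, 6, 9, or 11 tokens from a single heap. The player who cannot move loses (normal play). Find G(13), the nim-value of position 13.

2

G(0) = 0
G(1) = mex{} = 0
G(2) = mex{} = 0
G(3) = mex{} = 0
G(4) = mex{} = 0
G(5) = mex{0} = 1
G(6) = mex{0,0} = 1
G(7) = mex{0,0} = 1
G(8) = mex{0,0} = 1
G(9) = mex{0,0,0} = 1
G(10) = mex{1,0,0} = 2
G(11) = mex{1,1,0,0} = 2
G(12) = mex{1,1,0,0} = 2
G(13) = mex{1,1,0,0} = 2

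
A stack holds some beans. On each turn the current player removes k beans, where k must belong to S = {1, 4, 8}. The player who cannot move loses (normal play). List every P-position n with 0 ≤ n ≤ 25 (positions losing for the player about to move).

0, 2, 5, 7, 12, 14, 17, 19, 24

n :  0  1  2  3  4  5  6  7  8  9 10 11 12 13 14 15 16 17 18 19 20 21 22 23 24 25
G :  0  1  0  1  2  0  1  0  1  2  3  2  0  1  0  1  2  0  1  0  1  2  3  2  0  1
P-positions are exactly the n with G(n) = 0.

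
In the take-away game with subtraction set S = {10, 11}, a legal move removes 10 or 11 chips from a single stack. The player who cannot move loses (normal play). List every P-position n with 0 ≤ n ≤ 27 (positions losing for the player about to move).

n :  0  1  2  3  4  5  6  7  8  9 10 11 12 13 14 15 16 17 18 19 20 21 22 23 24 25 26 27
G :  0  0  0  0  0  0  0  0  0  0  1  1  1  1  1  1  1  1  1  1  2  0  0  0  0  0  0  0
P-positions are exactly the n with G(n) = 0.

0, 1, 2, 3, 4, 5, 6, 7, 8, 9, 21, 22, 23, 24, 25, 26, 27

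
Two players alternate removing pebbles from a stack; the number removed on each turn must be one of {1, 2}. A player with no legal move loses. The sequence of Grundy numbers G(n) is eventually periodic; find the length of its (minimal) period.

3

G(0) = 0
G(1) = mex{0} = 1
G(2) = mex{1,0} = 2
G(3) = mex{2,1} = 0
G(4) = mex{0,2} = 1
G(5) = mex{1,0} = 2
G(6) = mex{2,1} = 0
G(7) = mex{0,2} = 1
G(8) = mex{1,0} = 2
G(9) = mex{2,1} = 0
G(10) = mex{0,2} = 1
G(11) = mex{1,0} = 2
G(12) = mex{2,1} = 0
G(13) = mex{0,2} = 1
G(14) = mex{1,0} = 2
G(n+3) = G(n) holds for n = 0,…,1 (a full window of length max(S) = 2), so the sequence is purely periodic with period 3.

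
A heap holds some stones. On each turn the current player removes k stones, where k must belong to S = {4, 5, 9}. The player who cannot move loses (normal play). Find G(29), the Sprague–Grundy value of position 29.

G(0) = 0
G(1) = mex{} = 0
G(2) = mex{} = 0
G(3) = mex{} = 0
G(4) = mex{0} = 1
G(5) = mex{0,0} = 1
G(6) = mex{0,0} = 1
G(7) = mex{0,0} = 1
G(8) = mex{1,0} = 2
G(9) = mex{1,1,0} = 2
G(10) = mex{1,1,0} = 2
G(11) = mex{1,1,0} = 2
G(12) = mex{2,1,0} = 3
G(13) = mex{2,2,1} = 0
G(14) = mex{2,2,1} = 0
G(15) = mex{2,2,1} = 0
G(16) = mex{3,2,1} = 0
G(17) = mex{0,3,2} = 1
G(18) = mex{0,0,2} = 1
G(19) = mex{0,0,2} = 1
G(20) = mex{0,0,2} = 1
G(21) = mex{1,0,3} = 2
G(22) = mex{1,1,0} = 2
G(23) = mex{1,1,0} = 2
G(24) = mex{1,1,0} = 2
G(25) = mex{2,1,0} = 3
G(26) = mex{2,2,1} = 0
G(27) = mex{2,2,1} = 0
G(28) = mex{2,2,1} = 0
G(29) = mex{3,2,1} = 0

0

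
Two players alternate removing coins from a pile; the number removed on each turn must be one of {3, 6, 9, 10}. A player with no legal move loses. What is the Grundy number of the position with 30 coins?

1

G(0) = 0
G(1) = mex{} = 0
G(2) = mex{} = 0
G(3) = mex{0} = 1
G(4) = mex{0} = 1
G(5) = mex{0} = 1
G(6) = mex{1,0} = 2
G(7) = mex{1,0} = 2
G(8) = mex{1,0} = 2
G(9) = mex{2,1,0} = 3
G(10) = mex{2,1,0,0} = 3
G(11) = mex{2,1,0,0} = 3
G(12) = mex{3,2,1,0} = 4
G(13) = mex{3,2,1,1} = 0
G(14) = mex{3,2,1,1} = 0
G(15) = mex{4,3,2,1} = 0
G(16) = mex{0,3,2,2} = 1
G(17) = mex{0,3,2,2} = 1
G(18) = mex{0,4,3,2} = 1
G(19) = mex{1,0,3,3} = 2
G(20) = mex{1,0,3,3} = 2
G(21) = mex{1,0,4,3} = 2
G(22) = mex{2,1,0,4} = 3
G(23) = mex{2,1,0,0} = 3
G(24) = mex{2,1,0,0} = 3
G(25) = mex{3,2,1,0} = 4
G(26) = mex{3,2,1,1} = 0
G(27) = mex{3,2,1,1} = 0
G(28) = mex{4,3,2,1} = 0
G(29) = mex{0,3,2,2} = 1
G(30) = mex{0,3,2,2} = 1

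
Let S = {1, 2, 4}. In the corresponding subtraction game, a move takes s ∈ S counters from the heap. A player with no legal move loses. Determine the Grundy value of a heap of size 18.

0

n :  0  1  2  3  4  5  6  7  8  9 10 11 12 13 14 15 16 17 18
G :  0  1  2  0  1  2  0  1  2  0  1  2  0  1  2  0  1  2  0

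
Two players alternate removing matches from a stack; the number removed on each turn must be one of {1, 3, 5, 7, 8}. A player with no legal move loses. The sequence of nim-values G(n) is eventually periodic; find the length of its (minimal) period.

15

G(0) = 0
G(1) = mex{0} = 1
G(2) = mex{1} = 0
G(3) = mex{0,0} = 1
G(4) = mex{1,1} = 0
G(5) = mex{0,0,0} = 1
G(6) = mex{1,1,1} = 0
G(7) = mex{0,0,0,0} = 1
G(8) = mex{1,1,1,1,0} = 2
G(9) = mex{2,0,0,0,1} = 3
G(10) = mex{3,1,1,1,0} = 2
G(11) = mex{2,2,0,0,1} = 3
G(12) = mex{3,3,1,1,0} = 2
G(13) = mex{2,2,2,0,1} = 3
G(14) = mex{3,3,3,1,0} = 2
G(15) = mex{2,2,2,2,1} = 0
G(16) = mex{0,3,3,3,2} = 1
G(17) = mex{1,2,2,2,3} = 0
G(18) = mex{0,0,3,3,2} = 1
G(19) = mex{1,1,2,2,3} = 0
G(20) = mex{0,0,0,3,2} = 1
G(21) = mex{1,1,1,2,3} = 0
G(22) = mex{0,0,0,0,2} = 1
G(23) = mex{1,1,1,1,0} = 2
G(24) = mex{2,0,0,0,1} = 3
G(25) = mex{3,1,1,1,0} = 2
G(26) = mex{2,2,0,0,1} = 3
G(27) = mex{3,3,1,1,0} = 2
G(28) = mex{2,2,2,0,1} = 3
G(29) = mex{3,3,3,1,0} = 2
G(30) = mex{2,2,2,2,1} = 0
G(31) = mex{0,3,3,3,2} = 1
G(n+15) = G(n) holds for n = 0,…,7 (a full window of length max(S) = 8), so the sequence is purely periodic with period 15.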